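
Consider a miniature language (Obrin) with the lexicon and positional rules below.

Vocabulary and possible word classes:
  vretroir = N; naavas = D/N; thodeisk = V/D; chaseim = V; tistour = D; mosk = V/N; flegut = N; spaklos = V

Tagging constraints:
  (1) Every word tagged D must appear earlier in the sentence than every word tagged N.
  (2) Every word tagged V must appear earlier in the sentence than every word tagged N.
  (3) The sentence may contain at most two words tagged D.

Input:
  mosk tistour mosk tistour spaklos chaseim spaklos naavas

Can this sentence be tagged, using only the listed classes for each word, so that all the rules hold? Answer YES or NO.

Candidates per position — 1:mosk {V,N}; 2:tistour {D}; 3:mosk {V,N}; 4:tistour {D}; 5:spaklos {V}; 6:chaseim {V}; 7:spaklos {V}; 8:naavas {D,N}.
One satisfying assignment: V D V D V V V N.
Check: rule 1 satisfied; rule 2 satisfied; rule 3 satisfied.

YES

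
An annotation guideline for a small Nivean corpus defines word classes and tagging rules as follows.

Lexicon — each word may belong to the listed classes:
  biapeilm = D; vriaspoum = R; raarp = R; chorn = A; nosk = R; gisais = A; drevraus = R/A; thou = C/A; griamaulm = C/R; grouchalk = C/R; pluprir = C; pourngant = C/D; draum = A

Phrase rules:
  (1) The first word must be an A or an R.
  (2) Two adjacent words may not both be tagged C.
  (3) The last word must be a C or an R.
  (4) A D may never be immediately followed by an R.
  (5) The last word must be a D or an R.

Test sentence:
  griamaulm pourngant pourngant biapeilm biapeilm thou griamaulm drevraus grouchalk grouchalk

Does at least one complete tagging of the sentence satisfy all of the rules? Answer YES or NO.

YES

Candidates per position — 1:griamaulm {C,R}; 2:pourngant {C,D}; 3:pourngant {C,D}; 4:biapeilm {D}; 5:biapeilm {D}; 6:thou {C,A}; 7:griamaulm {C,R}; 8:drevraus {R,A}; 9:grouchalk {C,R}; 10:grouchalk {C,R}.
One satisfying assignment: R D C D D A R R C R.
Verifying each rule — rule 1 holds; rule 2 holds; rule 3 holds; rule 4 holds; rule 5 holds.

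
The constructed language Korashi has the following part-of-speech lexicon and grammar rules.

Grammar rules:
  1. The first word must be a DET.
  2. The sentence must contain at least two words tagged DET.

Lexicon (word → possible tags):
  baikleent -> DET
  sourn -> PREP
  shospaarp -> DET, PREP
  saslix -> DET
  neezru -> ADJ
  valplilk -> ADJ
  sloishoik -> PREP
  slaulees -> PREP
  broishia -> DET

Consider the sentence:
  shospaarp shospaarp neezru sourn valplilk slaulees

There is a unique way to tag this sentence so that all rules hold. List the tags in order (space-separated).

DET DET ADJ PREP ADJ PREP

Candidates per position — 1:shospaarp {DET,PREP}; 2:shospaarp {DET,PREP}; 3:neezru {ADJ}; 4:sourn {PREP}; 5:valplilk {ADJ}; 6:slaulees {PREP}.
Word 1 cannot be PREP — rule 1 would then fail for every completion. It is DET.
Word 2 cannot be PREP — rule 2 would then fail for every completion. It is DET.
The unique satisfying tagging is: DET DET ADJ PREP ADJ PREP.
Check: rule 1 satisfied; rule 2 satisfied.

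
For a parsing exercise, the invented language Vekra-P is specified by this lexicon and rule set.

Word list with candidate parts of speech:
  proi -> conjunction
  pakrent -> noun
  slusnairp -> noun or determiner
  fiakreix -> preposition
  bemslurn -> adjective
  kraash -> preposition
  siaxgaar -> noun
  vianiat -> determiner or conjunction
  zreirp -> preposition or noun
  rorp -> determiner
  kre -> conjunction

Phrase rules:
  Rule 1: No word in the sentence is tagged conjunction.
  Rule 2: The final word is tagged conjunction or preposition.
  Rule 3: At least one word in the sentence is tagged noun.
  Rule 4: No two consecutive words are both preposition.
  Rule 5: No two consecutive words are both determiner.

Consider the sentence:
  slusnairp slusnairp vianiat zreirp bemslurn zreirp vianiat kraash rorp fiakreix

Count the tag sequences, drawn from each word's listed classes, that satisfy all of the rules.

8

Candidates per position — 1:slusnairp {noun,determiner}; 2:slusnairp {noun,determiner}; 3:vianiat {determiner,conjunction}; 4:zreirp {preposition,noun}; 5:bemslurn {adjective}; 6:zreirp {preposition,noun}; 7:vianiat {determiner,conjunction}; 8:kraash {preposition}; 9:rorp {determiner}; 10:fiakreix {preposition}.
There are 64 candidate sequences in total.
Checking each against the rules leaves 8 sequences.
Count = 8.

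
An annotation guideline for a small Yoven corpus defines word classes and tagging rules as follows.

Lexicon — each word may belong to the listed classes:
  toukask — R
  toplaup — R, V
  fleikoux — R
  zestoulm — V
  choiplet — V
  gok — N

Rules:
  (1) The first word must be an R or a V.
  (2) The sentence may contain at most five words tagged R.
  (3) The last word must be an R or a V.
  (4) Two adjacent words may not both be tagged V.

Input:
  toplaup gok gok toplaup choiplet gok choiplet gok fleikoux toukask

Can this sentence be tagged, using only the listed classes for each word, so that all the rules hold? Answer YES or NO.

YES

Candidates per position — 1:toplaup {R,V}; 2:gok {N}; 3:gok {N}; 4:toplaup {R,V}; 5:choiplet {V}; 6:gok {N}; 7:choiplet {V}; 8:gok {N}; 9:fleikoux {R}; 10:toukask {R}.
One satisfying assignment: V N N R V N V N R R.
Checking: rule 1 ok; rule 2 ok; rule 3 ok; rule 4 ok.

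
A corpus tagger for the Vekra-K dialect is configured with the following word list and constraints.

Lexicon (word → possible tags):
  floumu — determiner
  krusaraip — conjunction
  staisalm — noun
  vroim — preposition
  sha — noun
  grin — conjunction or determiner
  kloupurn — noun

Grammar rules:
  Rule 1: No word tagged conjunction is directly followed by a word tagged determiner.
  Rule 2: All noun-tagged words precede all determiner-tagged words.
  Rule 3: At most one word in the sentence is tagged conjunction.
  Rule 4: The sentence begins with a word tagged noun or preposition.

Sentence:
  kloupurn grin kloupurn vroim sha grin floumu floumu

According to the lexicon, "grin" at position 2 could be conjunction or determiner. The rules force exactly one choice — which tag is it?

conjunction

Candidates per position — 1:kloupurn {noun}; 2:grin {conjunction,determiner}; 3:kloupurn {noun}; 4:vroim {preposition}; 5:sha {noun}; 6:grin {conjunction,determiner}; 7:floumu {determiner}; 8:floumu {determiner}.
If word 2 were determiner, no tagging could satisfy rule 2; so word 2 is conjunction.
If word 6 were conjunction, no tagging could satisfy rule 1; so word 6 is determiner.
That leaves exactly one tagging: noun conjunction noun preposition noun determiner determiner determiner.
Check: rule 1 satisfied; rule 2 satisfied; rule 3 satisfied; rule 4 satisfied.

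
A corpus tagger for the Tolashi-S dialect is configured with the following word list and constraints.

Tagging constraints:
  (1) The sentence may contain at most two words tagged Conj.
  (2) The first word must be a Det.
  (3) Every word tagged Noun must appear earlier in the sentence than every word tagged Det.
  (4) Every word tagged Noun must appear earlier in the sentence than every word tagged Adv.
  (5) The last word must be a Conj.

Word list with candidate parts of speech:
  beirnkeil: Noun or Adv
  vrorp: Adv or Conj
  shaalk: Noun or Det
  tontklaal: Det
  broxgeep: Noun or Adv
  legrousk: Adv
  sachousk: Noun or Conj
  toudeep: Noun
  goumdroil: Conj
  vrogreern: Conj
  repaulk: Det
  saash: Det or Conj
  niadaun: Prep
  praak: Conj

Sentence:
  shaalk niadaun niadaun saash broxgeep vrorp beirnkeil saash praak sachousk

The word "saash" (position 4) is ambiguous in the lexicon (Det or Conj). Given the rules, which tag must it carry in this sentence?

Candidates per position — 1:shaalk {Noun,Det}; 2:niadaun {Prep}; 3:niadaun {Prep}; 4:saash {Det,Conj}; 5:broxgeep {Noun,Adv}; 6:vrorp {Adv,Conj}; 7:beirnkeil {Noun,Adv}; 8:saash {Det,Conj}; 9:praak {Conj}; 10:sachousk {Noun,Conj}.
If word 1 were Noun, no tagging could satisfy rule 2; so word 1 is Det.
If word 5 were Noun, no tagging could satisfy rule 3; so word 5 is Adv.
If word 7 were Noun, no tagging could satisfy rule 3; so word 7 is Adv.
If word 10 were Noun, no tagging could satisfy rule 3; so word 10 is Conj.
If word 4 were Conj, no tagging could satisfy rule 1; so word 4 is Det.
If word 6 were Conj, no tagging could satisfy rule 1; so word 6 is Adv.
If word 8 were Conj, no tagging could satisfy rule 1; so word 8 is Det.
So the tagging must be: Det Prep Prep Det Adv Adv Adv Det Conj Conj.
Check: rule 1 ok; rule 2 ok; rule 3 ok; rule 4 ok; rule 5 ok.

Det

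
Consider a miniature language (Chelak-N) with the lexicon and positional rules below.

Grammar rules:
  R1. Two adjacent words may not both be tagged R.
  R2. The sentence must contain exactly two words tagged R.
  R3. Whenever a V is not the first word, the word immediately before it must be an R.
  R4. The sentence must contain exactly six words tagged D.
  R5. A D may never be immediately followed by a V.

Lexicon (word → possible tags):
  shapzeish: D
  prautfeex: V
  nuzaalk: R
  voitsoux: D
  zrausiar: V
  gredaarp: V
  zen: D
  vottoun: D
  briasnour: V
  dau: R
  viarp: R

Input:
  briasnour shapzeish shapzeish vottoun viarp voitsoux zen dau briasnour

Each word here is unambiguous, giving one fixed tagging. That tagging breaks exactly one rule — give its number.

4

Fixed tagging: V D D D R D D R V.
Applying the rules: R1 holds, R2 holds, R3 holds, R4 violated, R5 holds.
Only rule 4 fails.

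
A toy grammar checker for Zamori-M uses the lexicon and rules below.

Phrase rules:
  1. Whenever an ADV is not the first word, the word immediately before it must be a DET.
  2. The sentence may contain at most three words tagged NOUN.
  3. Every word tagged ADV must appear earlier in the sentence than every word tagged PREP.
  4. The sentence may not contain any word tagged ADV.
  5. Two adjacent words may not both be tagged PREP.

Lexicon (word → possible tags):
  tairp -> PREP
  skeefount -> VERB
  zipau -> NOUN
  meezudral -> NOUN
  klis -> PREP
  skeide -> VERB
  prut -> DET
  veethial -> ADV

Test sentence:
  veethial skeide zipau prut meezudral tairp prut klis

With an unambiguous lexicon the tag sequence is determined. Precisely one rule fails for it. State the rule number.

4

Fixed tagging: ADV VERB NOUN DET NOUN PREP DET PREP.
Rule check: R1 holds, R2 holds, R3 holds, R4 violated, R5 holds.
Only rule 4 fails.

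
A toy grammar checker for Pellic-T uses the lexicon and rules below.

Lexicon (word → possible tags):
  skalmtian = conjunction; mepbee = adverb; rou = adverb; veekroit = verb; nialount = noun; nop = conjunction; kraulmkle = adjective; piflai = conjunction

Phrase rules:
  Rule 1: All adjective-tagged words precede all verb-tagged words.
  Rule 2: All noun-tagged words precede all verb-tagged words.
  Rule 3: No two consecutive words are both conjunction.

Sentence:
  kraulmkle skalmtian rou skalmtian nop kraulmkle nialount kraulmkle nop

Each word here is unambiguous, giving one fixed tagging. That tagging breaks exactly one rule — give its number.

3

Fixed tagging: adjective conjunction adverb conjunction conjunction adjective noun adjective conjunction.
Applying the rules: R1 holds, R2 holds, R3 violated.
Only rule 3 fails.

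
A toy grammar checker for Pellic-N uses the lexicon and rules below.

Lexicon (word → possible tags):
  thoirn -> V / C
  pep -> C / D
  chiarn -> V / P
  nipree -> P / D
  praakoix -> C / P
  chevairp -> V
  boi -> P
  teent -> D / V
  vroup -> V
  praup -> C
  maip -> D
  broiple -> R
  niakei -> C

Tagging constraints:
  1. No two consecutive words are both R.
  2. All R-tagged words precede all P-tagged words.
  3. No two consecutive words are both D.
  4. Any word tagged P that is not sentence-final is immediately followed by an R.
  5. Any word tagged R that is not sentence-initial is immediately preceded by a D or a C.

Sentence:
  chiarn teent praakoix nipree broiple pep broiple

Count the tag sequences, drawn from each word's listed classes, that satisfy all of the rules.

4

Candidates per position — 1:chiarn {V,P}; 2:teent {D,V}; 3:praakoix {C,P}; 4:nipree {P,D}; 5:broiple {R}; 6:pep {C,D}; 7:broiple {R}.
There are 32 candidate sequences in total.
The sequences that satisfy every rule: V D C D R C R; V D C D R D R; V V C D R C R; V V C D R D R.
Count = 4.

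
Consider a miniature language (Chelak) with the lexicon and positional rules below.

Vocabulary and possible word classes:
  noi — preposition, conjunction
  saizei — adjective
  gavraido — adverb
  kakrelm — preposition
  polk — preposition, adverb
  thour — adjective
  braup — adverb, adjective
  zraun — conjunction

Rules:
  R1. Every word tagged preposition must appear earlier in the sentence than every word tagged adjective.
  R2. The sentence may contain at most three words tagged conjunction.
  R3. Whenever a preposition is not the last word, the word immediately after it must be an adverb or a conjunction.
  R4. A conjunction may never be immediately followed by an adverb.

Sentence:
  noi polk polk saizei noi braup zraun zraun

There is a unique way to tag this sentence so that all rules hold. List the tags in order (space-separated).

Candidates per position — 1:noi {preposition,conjunction}; 2:polk {preposition,adverb}; 3:polk {preposition,adverb}; 4:saizei {adjective}; 5:noi {preposition,conjunction}; 6:braup {adverb,adjective}; 7:zraun {conjunction}; 8:zraun {conjunction}.
At position 3, choosing preposition makes rule 3 impossible to satisfy; hence adverb.
At position 5, choosing preposition makes rule 1 impossible to satisfy; hence conjunction.
At position 6, choosing adverb makes rule 4 impossible to satisfy; hence adjective.
At position 1, choosing conjunction makes rule 2 impossible to satisfy; hence preposition.
At position 2, choosing preposition makes rule 3 impossible to satisfy; hence adverb.
The unique satisfying tagging is: preposition adverb adverb adjective conjunction adjective conjunction conjunction.
Verifying each rule — rule 1 satisfied; rule 2 satisfied; rule 3 satisfied; rule 4 satisfied.

preposition adverb adverb adjective conjunction adjective conjunction conjunction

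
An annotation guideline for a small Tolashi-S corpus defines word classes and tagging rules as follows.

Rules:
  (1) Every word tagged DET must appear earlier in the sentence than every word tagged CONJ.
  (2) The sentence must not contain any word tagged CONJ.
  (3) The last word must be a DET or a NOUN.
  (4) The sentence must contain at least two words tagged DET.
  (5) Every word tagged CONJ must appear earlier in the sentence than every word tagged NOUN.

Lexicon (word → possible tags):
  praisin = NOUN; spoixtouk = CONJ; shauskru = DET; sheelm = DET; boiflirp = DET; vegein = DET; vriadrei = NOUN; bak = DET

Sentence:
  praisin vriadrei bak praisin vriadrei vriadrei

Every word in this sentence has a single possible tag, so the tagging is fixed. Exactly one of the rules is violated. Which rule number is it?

4

Fixed tagging: NOUN NOUN DET NOUN NOUN NOUN.
Applying the rules: R1 holds, R2 holds, R3 holds, R4 violated, R5 holds.
Only rule 4 fails.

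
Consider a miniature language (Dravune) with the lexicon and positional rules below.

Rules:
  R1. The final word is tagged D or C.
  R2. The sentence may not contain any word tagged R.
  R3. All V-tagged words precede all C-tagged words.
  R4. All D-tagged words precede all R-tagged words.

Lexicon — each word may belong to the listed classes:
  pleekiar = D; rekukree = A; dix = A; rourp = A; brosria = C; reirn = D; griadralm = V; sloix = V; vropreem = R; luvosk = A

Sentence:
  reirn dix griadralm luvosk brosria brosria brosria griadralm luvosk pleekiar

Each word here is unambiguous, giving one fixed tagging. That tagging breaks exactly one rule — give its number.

Fixed tagging: D A V A C C C V A D.
Rule check: R1 holds, R2 holds, R3 violated, R4 holds.
Only rule 3 fails.

3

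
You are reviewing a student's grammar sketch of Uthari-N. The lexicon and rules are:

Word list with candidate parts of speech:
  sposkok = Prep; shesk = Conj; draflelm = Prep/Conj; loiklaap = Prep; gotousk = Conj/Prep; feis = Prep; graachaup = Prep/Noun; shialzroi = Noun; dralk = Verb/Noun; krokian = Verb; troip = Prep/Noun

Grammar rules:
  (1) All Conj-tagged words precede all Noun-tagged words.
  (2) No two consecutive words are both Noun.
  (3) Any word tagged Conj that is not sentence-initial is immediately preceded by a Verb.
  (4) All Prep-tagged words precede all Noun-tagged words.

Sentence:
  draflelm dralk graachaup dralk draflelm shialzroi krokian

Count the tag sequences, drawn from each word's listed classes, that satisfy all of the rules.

4

Candidates per position — 1:draflelm {Prep,Conj}; 2:dralk {Verb,Noun}; 3:graachaup {Prep,Noun}; 4:dralk {Verb,Noun}; 5:draflelm {Prep,Conj}; 6:shialzroi {Noun}; 7:krokian {Verb}.
There are 32 candidate sequences in total.
The sequences that satisfy every rule: Prep Verb Prep Verb Prep Noun Verb; Prep Verb Prep Verb Conj Noun Verb; Conj Verb Prep Verb Prep Noun Verb; Conj Verb Prep Verb Conj Noun Verb.
Count = 4.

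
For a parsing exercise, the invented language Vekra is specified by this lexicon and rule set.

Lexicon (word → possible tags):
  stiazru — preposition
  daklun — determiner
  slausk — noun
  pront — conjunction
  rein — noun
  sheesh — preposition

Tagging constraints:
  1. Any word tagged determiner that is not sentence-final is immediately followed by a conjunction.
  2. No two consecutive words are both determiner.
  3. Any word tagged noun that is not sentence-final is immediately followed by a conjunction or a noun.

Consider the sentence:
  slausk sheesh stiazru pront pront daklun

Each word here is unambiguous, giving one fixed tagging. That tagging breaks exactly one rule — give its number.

3

Fixed tagging: noun preposition preposition conjunction conjunction determiner.
Checking each rule: R1 holds, R2 holds, R3 violated.
Only rule 3 fails.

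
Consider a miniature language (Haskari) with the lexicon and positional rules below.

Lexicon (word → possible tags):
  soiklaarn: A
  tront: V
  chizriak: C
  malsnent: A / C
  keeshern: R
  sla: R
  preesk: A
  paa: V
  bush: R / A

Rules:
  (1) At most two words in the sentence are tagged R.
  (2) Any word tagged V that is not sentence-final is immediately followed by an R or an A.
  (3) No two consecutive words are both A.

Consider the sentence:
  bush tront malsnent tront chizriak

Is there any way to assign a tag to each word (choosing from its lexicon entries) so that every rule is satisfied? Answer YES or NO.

NO

Candidates per position — 1:bush {R,A}; 2:tront {V}; 3:malsnent {A,C}; 4:tront {V}; 5:chizriak {C}.
Rule 2 cannot be satisfied by any choice of tags from the lexicon.
So there is no consistent tagging.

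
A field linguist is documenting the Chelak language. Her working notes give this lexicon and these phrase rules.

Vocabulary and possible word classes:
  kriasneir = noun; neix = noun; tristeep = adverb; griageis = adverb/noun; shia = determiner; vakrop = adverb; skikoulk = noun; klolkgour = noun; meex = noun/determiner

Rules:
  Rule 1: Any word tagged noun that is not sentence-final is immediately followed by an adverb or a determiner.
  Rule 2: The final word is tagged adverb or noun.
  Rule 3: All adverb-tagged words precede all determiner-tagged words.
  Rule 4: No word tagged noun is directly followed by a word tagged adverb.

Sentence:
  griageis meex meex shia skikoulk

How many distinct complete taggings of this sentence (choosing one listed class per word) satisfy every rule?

5

Candidates per position — 1:griageis {adverb,noun}; 2:meex {noun,determiner}; 3:meex {noun,determiner}; 4:shia {determiner}; 5:skikoulk {noun}.
There are 8 candidate sequences in total.
The sequences that satisfy every rule: adverb noun determiner determiner noun; adverb determiner noun determiner noun; adverb determiner determiner determiner noun; noun determiner noun determiner noun; noun determiner determiner determiner noun.
Count = 5.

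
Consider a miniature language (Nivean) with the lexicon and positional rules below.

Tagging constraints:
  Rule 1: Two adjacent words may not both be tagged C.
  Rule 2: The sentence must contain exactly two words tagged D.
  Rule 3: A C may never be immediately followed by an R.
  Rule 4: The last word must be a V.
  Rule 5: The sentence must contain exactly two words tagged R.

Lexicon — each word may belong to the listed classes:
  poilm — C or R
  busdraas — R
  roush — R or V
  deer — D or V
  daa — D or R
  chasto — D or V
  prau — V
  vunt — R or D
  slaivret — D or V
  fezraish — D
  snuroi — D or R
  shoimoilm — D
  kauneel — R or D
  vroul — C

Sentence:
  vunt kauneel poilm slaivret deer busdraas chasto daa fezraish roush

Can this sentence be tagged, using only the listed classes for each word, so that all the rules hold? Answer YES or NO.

NO

Candidates per position — 1:vunt {R,D}; 2:kauneel {R,D}; 3:poilm {C,R}; 4:slaivret {D,V}; 5:deer {D,V}; 6:busdraas {R}; 7:chasto {D,V}; 8:daa {D,R}; 9:fezraish {D}; 10:roush {R,V}.
Every candidate sequence violates at least one rule; no consistent tagging exists.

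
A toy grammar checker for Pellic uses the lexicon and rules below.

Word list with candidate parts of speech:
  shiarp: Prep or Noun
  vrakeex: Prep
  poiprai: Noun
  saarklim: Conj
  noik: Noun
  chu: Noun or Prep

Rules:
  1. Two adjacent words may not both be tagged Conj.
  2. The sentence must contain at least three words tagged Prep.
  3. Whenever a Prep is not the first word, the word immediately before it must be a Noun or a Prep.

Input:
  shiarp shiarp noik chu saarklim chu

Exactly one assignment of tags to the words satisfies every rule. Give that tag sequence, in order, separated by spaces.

Prep Prep Noun Prep Conj Noun

Candidates per position — 1:shiarp {Prep,Noun}; 2:shiarp {Prep,Noun}; 3:noik {Noun}; 4:chu {Noun,Prep}; 5:saarklim {Conj}; 6:chu {Noun,Prep}.
Word 6 cannot be Prep — rule 3 would then fail for every completion. It is Noun.
Word 1 cannot be Noun — rule 2 would then fail for every completion. It is Prep.
Word 2 cannot be Noun — rule 2 would then fail for every completion. It is Prep.
Word 4 cannot be Noun — rule 2 would then fail for every completion. It is Prep.
The only consistent sequence is: Prep Prep Noun Prep Conj Noun.
Verifying each rule — rule 1 ok; rule 2 ok; rule 3 ok.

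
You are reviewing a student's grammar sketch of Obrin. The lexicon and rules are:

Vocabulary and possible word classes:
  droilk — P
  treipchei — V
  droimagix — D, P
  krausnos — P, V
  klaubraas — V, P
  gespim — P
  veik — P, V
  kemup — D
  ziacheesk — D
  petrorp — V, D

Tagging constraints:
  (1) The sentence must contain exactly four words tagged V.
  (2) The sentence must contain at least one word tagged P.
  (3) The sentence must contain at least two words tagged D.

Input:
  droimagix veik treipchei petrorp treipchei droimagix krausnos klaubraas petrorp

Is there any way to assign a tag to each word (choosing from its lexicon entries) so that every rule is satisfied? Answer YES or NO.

YES

Candidates per position — 1:droimagix {D,P}; 2:veik {P,V}; 3:treipchei {V}; 4:petrorp {V,D}; 5:treipchei {V}; 6:droimagix {D,P}; 7:krausnos {P,V}; 8:klaubraas {V,P}; 9:petrorp {V,D}.
One satisfying assignment: P P V D V D P V V.
Check: rule 1 ok; rule 2 ok; rule 3 ok.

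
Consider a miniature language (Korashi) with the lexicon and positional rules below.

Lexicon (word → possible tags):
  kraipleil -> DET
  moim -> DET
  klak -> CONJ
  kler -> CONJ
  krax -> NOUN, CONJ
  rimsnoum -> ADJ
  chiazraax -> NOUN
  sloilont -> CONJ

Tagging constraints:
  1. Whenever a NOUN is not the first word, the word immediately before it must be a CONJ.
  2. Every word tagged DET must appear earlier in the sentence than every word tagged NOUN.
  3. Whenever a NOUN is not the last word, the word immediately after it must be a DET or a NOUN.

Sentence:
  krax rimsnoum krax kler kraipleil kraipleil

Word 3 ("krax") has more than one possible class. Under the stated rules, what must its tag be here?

CONJ

Candidates per position — 1:krax {NOUN,CONJ}; 2:rimsnoum {ADJ}; 3:krax {NOUN,CONJ}; 4:kler {CONJ}; 5:kraipleil {DET}; 6:kraipleil {DET}.
Word 1 cannot be NOUN — rule 2 would then fail for every completion. It is CONJ.
Word 3 cannot be NOUN — rule 1 would then fail for every completion. It is CONJ.
The only consistent sequence is: CONJ ADJ CONJ CONJ DET DET.
Verifying each rule — rule 1 ✓; rule 2 ✓; rule 3 ✓.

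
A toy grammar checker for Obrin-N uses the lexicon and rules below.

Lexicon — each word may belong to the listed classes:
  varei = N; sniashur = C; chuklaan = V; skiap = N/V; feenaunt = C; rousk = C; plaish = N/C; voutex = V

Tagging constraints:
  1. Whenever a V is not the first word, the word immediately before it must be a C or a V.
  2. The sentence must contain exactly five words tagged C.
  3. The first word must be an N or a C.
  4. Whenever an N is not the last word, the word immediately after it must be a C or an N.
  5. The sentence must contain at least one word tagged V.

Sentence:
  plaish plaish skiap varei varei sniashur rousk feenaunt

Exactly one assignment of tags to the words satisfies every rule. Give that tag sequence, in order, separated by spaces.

Candidates per position — 1:plaish {N,C}; 2:plaish {N,C}; 3:skiap {N,V}; 4:varei {N}; 5:varei {N}; 6:sniashur {C}; 7:rousk {C}; 8:feenaunt {C}.
Position 1: N is ruled out by rule 2; that leaves C.
Position 2: N is ruled out by rule 2; that leaves C.
Position 3: N is ruled out by rule 5; that leaves V.
So the tagging must be: C C V N N C C C.
Rule-by-rule: rule 1 satisfied; rule 2 satisfied; rule 3 satisfied; rule 4 satisfied; rule 5 satisfied.

C C V N N C C C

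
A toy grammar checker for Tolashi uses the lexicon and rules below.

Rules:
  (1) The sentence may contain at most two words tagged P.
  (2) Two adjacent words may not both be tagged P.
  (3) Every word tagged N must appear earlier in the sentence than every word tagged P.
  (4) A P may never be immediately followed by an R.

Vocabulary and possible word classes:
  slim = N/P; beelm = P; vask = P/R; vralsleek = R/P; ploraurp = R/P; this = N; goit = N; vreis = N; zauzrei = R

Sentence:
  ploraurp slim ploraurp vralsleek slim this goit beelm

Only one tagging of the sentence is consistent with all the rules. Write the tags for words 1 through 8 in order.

Candidates per position — 1:ploraurp {R,P}; 2:slim {N,P}; 3:ploraurp {R,P}; 4:vralsleek {R,P}; 5:slim {N,P}; 6:this {N}; 7:goit {N}; 8:beelm {P}.
Position 1: tagging it P would leave rule 3 unsatisfiable, so it must be R.
Position 2: tagging it P would leave rule 3 unsatisfiable, so it must be N.
Position 3: tagging it P would leave rule 3 unsatisfiable, so it must be R.
Position 4: tagging it P would leave rule 3 unsatisfiable, so it must be R.
Position 5: tagging it P would leave rule 3 unsatisfiable, so it must be N.
So the tagging must be: R N R R N N N P.
Check: rule 1 satisfied; rule 2 satisfied; rule 3 satisfied; rule 4 satisfied.

R N R R N N N P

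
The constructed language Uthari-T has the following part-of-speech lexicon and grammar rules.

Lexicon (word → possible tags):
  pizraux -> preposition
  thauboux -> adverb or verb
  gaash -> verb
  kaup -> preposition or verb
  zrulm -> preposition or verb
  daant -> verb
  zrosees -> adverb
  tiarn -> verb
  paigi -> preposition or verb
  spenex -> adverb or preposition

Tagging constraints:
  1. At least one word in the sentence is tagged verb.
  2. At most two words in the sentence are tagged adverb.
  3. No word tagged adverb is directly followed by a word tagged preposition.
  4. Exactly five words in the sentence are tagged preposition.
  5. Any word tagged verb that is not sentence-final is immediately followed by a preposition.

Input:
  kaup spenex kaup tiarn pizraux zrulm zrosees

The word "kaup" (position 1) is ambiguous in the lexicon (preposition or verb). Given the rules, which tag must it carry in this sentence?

preposition

Candidates per position — 1:kaup {preposition,verb}; 2:spenex {adverb,preposition}; 3:kaup {preposition,verb}; 4:tiarn {verb}; 5:pizraux {preposition}; 6:zrulm {preposition,verb}; 7:zrosees {adverb}.
Position 1: verb is ruled out by rule 4; that leaves preposition.
Position 2: adverb is ruled out by rule 4; that leaves preposition.
Position 3: verb is ruled out by rule 4; that leaves preposition.
Position 6: verb is ruled out by rule 4; that leaves preposition.
So the tagging must be: preposition preposition preposition verb preposition preposition adverb.
Verifying each rule — rule 1 ok; rule 2 ok; rule 3 ok; rule 4 ok; rule 5 ok.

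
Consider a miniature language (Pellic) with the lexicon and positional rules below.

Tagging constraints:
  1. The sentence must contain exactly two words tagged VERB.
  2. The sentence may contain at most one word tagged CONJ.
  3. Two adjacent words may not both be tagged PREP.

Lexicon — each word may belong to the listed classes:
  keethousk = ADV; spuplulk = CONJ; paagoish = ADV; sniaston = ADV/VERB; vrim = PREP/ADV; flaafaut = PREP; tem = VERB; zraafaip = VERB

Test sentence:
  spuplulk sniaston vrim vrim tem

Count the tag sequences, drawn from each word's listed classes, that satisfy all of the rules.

3

Candidates per position — 1:spuplulk {CONJ}; 2:sniaston {ADV,VERB}; 3:vrim {PREP,ADV}; 4:vrim {PREP,ADV}; 5:tem {VERB}.
There are 8 candidate sequences in total.
The sequences that satisfy every rule: CONJ VERB PREP ADV VERB; CONJ VERB ADV PREP VERB; CONJ VERB ADV ADV VERB.
Count = 3.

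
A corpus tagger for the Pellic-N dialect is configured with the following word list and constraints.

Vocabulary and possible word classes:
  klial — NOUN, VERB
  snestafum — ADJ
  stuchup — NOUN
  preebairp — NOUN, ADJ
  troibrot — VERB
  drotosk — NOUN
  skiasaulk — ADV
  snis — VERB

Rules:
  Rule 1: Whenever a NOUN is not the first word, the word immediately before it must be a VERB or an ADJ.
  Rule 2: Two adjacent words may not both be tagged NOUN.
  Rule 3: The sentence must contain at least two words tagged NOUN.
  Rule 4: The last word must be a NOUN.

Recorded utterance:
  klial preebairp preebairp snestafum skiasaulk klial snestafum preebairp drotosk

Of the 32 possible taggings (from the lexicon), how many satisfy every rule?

Candidates per position — 1:klial {NOUN,VERB}; 2:preebairp {NOUN,ADJ}; 3:preebairp {NOUN,ADJ}; 4:snestafum {ADJ}; 5:skiasaulk {ADV}; 6:klial {NOUN,VERB}; 7:snestafum {ADJ}; 8:preebairp {NOUN,ADJ}; 9:drotosk {NOUN}.
There are 32 candidate sequences in total.
The sequences that satisfy every rule: NOUN ADJ NOUN ADJ ADV VERB ADJ ADJ NOUN; NOUN ADJ ADJ ADJ ADV VERB ADJ ADJ NOUN; VERB NOUN ADJ ADJ ADV VERB ADJ ADJ NOUN; VERB ADJ NOUN ADJ ADV VERB ADJ ADJ NOUN.
Count = 4.

4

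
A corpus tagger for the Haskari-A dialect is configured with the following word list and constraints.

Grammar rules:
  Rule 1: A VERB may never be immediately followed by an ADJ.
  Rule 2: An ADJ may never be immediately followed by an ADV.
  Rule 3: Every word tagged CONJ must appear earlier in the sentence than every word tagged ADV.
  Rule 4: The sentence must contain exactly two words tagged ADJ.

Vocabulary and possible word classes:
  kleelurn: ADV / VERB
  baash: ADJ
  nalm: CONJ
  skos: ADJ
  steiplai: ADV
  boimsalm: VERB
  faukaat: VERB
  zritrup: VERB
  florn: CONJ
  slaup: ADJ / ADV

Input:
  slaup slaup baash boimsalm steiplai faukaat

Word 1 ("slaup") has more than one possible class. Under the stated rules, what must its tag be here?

ADV

Candidates per position — 1:slaup {ADJ,ADV}; 2:slaup {ADJ,ADV}; 3:baash {ADJ}; 4:boimsalm {VERB}; 5:steiplai {ADV}; 6:faukaat {VERB}.
Position 1: the remaining choice is settled jointly with positions 2 — only ADV at position 1 is part of a tagging that satisfies every rule.
That leaves exactly one tagging: ADV ADJ ADJ VERB ADV VERB.
Verifying each rule — rule 1 satisfied; rule 2 satisfied; rule 3 satisfied; rule 4 satisfied.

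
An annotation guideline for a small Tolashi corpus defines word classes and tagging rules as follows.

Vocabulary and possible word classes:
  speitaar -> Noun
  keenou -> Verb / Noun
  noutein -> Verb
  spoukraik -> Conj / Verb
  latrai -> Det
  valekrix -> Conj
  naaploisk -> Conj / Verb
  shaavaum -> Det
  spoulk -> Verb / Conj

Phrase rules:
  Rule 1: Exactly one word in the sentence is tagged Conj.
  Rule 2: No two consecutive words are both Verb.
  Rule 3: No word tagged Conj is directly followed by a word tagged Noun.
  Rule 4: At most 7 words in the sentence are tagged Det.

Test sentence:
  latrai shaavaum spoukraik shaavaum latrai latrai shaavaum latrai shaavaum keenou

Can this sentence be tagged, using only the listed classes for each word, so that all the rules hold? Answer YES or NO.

Candidates per position — 1:latrai {Det}; 2:shaavaum {Det}; 3:spoukraik {Conj,Verb}; 4:shaavaum {Det}; 5:latrai {Det}; 6:latrai {Det}; 7:shaavaum {Det}; 8:latrai {Det}; 9:shaavaum {Det}; 10:keenou {Verb,Noun}.
Rule 4 cannot be satisfied by any choice of tags from the lexicon.
So there is no consistent tagging.

NO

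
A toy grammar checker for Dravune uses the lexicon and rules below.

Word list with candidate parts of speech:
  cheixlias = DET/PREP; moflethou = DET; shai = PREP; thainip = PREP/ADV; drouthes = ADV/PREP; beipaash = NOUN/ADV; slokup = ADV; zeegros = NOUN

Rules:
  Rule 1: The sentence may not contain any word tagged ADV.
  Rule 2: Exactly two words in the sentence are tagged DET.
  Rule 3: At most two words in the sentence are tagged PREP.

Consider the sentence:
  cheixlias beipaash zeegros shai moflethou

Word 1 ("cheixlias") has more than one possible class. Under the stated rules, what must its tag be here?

DET

Candidates per position — 1:cheixlias {DET,PREP}; 2:beipaash {NOUN,ADV}; 3:zeegros {NOUN}; 4:shai {PREP}; 5:moflethou {DET}.
If word 1 were PREP, no tagging could satisfy rule 2; so word 1 is DET.
If word 2 were ADV, no tagging could satisfy rule 1; so word 2 is NOUN.
The only consistent sequence is: DET NOUN NOUN PREP DET.
Checking: rule 1 holds; rule 2 holds; rule 3 holds.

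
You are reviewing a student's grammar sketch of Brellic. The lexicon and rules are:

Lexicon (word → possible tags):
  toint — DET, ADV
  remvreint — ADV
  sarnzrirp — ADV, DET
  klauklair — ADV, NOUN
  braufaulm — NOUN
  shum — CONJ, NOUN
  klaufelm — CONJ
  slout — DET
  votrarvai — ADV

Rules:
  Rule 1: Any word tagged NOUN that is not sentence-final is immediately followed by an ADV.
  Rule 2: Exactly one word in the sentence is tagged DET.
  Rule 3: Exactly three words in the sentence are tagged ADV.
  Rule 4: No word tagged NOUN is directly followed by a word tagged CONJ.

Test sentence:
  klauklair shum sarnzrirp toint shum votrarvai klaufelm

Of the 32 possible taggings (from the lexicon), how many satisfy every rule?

Candidates per position — 1:klauklair {ADV,NOUN}; 2:shum {CONJ,NOUN}; 3:sarnzrirp {ADV,DET}; 4:toint {DET,ADV}; 5:shum {CONJ,NOUN}; 6:votrarvai {ADV}; 7:klaufelm {CONJ}.
There are 32 candidate sequences in total.
Checking each against the rules leaves 6 sequences.
Count = 6.

6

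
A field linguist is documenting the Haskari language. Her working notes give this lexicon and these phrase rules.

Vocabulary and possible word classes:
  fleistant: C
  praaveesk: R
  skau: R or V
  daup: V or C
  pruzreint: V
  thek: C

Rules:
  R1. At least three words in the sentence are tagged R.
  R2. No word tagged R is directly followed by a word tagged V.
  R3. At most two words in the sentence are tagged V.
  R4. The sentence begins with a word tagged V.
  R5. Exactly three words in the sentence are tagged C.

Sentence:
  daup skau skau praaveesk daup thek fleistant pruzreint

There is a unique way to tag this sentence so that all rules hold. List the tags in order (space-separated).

V R R R C C C V

Candidates per position — 1:daup {V,C}; 2:skau {R,V}; 3:skau {R,V}; 4:praaveesk {R}; 5:daup {V,C}; 6:thek {C}; 7:fleistant {C}; 8:pruzreint {V}.
Position 1: C is ruled out by rule 4; that leaves V.
Position 2: V is ruled out by rule 1; that leaves R.
Position 3: V is ruled out by rule 1; that leaves R.
Position 5: V is ruled out by rule 2; that leaves C.
So the tagging must be: V R R R C C C V.
Rule-by-rule: rule 1 holds; rule 2 holds; rule 3 holds; rule 4 holds; rule 5 holds.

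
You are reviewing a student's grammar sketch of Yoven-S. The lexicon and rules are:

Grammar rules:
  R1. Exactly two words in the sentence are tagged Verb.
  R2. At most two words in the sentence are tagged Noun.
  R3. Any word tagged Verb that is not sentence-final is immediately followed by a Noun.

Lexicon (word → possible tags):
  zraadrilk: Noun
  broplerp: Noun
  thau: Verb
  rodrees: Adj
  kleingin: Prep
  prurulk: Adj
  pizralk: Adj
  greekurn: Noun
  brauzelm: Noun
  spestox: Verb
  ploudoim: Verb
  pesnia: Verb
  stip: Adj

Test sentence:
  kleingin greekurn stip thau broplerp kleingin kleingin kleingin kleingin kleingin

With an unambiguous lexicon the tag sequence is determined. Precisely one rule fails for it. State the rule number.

Fixed tagging: Prep Noun Adj Verb Noun Prep Prep Prep Prep Prep.
Rule check: R1 fails, R2 ok, R3 ok.
Only rule 1 fails.

1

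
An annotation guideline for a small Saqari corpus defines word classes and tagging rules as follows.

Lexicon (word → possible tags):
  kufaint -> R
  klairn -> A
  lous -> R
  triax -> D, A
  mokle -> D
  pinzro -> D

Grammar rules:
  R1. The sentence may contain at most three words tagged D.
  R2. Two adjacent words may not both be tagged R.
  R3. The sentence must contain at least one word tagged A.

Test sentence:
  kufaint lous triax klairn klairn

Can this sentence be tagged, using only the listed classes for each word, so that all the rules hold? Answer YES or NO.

Candidates per position — 1:kufaint {R}; 2:lous {R}; 3:triax {D,A}; 4:klairn {A}; 5:klairn {A}.
Rule 2 cannot be satisfied by any choice of tags from the lexicon.
So there is no consistent tagging.

NO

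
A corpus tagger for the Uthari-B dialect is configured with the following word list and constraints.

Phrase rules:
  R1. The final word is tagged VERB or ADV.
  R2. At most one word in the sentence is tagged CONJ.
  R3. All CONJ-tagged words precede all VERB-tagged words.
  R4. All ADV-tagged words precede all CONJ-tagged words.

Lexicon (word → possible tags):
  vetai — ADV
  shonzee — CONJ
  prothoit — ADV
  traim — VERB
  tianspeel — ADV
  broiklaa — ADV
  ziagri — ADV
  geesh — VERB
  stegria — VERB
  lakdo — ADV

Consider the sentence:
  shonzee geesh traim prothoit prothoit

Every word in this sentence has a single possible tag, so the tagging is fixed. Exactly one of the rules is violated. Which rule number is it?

Fixed tagging: CONJ VERB VERB ADV ADV.
Checking each rule: R1 ✓, R2 ✓, R3 ✓, R4 ✗.
Only rule 4 fails.

4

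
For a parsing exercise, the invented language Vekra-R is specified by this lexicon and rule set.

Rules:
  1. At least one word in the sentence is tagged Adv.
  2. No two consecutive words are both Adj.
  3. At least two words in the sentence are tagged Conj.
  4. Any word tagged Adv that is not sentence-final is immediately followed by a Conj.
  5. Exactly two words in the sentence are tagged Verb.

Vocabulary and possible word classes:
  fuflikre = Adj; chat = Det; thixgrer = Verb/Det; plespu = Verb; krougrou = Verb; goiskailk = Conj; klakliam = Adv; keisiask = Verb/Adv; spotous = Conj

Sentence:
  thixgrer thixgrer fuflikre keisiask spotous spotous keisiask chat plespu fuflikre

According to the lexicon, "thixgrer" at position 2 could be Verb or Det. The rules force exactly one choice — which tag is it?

Det

Candidates per position — 1:thixgrer {Verb,Det}; 2:thixgrer {Verb,Det}; 3:fuflikre {Adj}; 4:keisiask {Verb,Adv}; 5:spotous {Conj}; 6:spotous {Conj}; 7:keisiask {Verb,Adv}; 8:chat {Det}; 9:plespu {Verb}; 10:fuflikre {Adj}.
If word 7 were Adv, no tagging could satisfy rule 4; so word 7 is Verb.
If word 1 were Verb, no tagging could satisfy rule 5; so word 1 is Det.
If word 2 were Verb, no tagging could satisfy rule 5; so word 2 is Det.
If word 4 were Verb, no tagging could satisfy rule 1; so word 4 is Adv.
The only consistent sequence is: Det Det Adj Adv Conj Conj Verb Det Verb Adj.
Check: rule 1 ✓; rule 2 ✓; rule 3 ✓; rule 4 ✓; rule 5 ✓.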